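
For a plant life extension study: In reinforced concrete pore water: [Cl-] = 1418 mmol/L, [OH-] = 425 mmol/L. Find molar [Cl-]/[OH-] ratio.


Threshold parameter = [Cl-] / [OH-] (molar basis; both in mmol/L, so units cancel)
Ratio = 1418 / 425 = 3.34

3.34


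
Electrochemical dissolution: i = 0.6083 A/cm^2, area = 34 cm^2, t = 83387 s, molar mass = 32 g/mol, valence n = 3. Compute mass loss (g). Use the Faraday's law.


Apply Faraday's law: m = i*A*t*M / (n*F)
Total charge passed Q = i*A*t = 0.6083*34*83387 = 1724626.6114 C
m = Q*M/(n*F) = 1724626.6114*32/(3*96485) = 190.6619 g

190.6619 g


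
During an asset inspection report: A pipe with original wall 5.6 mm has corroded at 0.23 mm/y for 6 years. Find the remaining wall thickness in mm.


Remaining wall = original − CR × time
t = 5.6 − 0.23*6 = 5.6 − 1.38 = 4.22 mm

4.22 mm


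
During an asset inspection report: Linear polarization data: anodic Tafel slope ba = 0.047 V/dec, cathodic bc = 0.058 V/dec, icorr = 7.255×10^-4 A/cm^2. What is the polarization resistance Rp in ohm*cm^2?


Apply the Stern-Geary equation: Rp = ba*bc / (2.303*icorr*(ba+bc))
ba*bc = 0.047*0.058 = 0.002726
ba+bc = 0.105; 2.303*icorr*(ba+bc) = 2.303*7.255×10^-4*0.105 = 1.7543678×10^-4
Rp = 0.002726 / 1.7543678×10^-4 = 15.5 ohm*cm^2

15.5 ohm*cm^2


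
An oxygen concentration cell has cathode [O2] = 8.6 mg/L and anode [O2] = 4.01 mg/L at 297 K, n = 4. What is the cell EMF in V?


Apply the Nernst concentration-cell relation: E = (RT/nF)*ln(C_cathode/C_anode)
RT/nF = 8.314*297/(4*96485) = 0.00639804 V
ln(8.6/4.01) = 0.76297
E = 0.00639804 * 0.76297 = 0.00488 V

0.00488 V


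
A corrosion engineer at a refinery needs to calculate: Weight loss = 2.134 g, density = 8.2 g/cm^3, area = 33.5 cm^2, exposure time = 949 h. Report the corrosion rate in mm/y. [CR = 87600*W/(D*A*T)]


Apply the mm/y weight-loss relation: CR = 87600 * W / (D * A * T)
Numerator: 87600 * 2.134 = 186938.4
Denominator: 8.2 * 33.5 * 949 = 260690.3
CR = 186938.4 / 260690.3 = 0.71709 mm/y

0.71709 mm/y


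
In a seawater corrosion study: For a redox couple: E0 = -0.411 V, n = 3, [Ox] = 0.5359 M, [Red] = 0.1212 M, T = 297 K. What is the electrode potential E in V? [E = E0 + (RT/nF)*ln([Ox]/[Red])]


Apply the Nernst equation: E = E0 + (RT/nF)*ln([Ox]/[Red])
Step 1: RT/nF = 8.314*297/(3*96485) = 0.00853071 V
Step 2: [Ox]/[Red] = 0.5359/0.1212 = 4.421617
Step 3: ln(4.421617) = 1.486505
Step 4: correction = 0.00853071 * 1.486505 = 0.0127 V
E = -0.411 + 0.0127 = -0.3983 V

-0.3983 V


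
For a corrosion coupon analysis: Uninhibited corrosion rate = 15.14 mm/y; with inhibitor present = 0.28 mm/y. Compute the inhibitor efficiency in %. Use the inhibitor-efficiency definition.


Apply the inhibitor-efficiency definition: IE = (CR_blank − CR_inh)/CR_blank × 100
IE = (15.14 − 0.28) / 15.14 × 100
IE = 14.86 / 15.14 × 100 = 98.2 %

98.2 %


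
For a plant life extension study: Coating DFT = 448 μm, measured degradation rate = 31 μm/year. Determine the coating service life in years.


Service life = thickness / degradation rate
Life = 448 / 31 = 14.5 years

14.5 years


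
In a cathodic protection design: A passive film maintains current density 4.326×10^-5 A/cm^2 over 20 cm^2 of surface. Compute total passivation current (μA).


I = i_pass * A, then convert A → μA (×10^6)
I = 4.326×10^-5 * 20 * 10^6 = 865.2 μA

865.2 μA


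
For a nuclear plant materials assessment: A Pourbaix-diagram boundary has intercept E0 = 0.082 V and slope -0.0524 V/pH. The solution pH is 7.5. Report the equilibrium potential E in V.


Apply the Pourbaix line equation: E = E0 + slope*pH
E = 0.082 + (-0.0524)*7.5 = 0.082 + (-0.393) = -0.311 V
Rounded to 4 decimal places: E = -0.3110 V

-0.3110 V


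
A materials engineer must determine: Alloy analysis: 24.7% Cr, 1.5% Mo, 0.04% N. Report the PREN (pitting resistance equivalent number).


Apply the PREN formula: PREN = Cr + 3.3*Mo + 16*N
PREN = 24.7 + 3.3*1.5 + 16*0.04
PREN = 24.7 + 4.95 + 0.64 = 30.29

30.29


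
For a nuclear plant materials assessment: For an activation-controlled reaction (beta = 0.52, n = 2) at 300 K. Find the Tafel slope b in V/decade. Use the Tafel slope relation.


Apply the Tafel slope relation: b = 2.303*R*T/(beta*n*F)
Numerator: 2.303 * 8.314 * 300 = 5744.14
Denominator: 0.52 * 2 * 96485 = 100344.4
b = 5744.14 / 100344.4 = 0.057 V/decade

0.057 V/decade


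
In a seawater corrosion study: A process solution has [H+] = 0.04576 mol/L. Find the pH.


pH = −log10[H+]
pH = −log10(0.04576) = 1.34

1.34


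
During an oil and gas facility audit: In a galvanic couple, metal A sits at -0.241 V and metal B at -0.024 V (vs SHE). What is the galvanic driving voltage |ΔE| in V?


Driving voltage is the absolute potential difference.
|ΔE| = |-0.241 − (-0.024)| = 0.217 V

0.217 V


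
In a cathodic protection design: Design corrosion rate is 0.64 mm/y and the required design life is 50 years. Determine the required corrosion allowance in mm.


Corrosion allowance = CR × design life
CA = 0.64 * 50 = 32.0 mm

32.0 mm


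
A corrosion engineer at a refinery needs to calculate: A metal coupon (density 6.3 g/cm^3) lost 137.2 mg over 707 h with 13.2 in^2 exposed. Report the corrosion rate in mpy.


Apply the mpy weight-loss relation: CR = 534 * W / (D * A * T)
Numerator: 534 * 137.2 = 73264.8
Denominator: 6.3 * 13.2 * 707 = 58794.12
CR = 73264.8 / 58794.12 = 1.24612 mpy

1.24612 mpy


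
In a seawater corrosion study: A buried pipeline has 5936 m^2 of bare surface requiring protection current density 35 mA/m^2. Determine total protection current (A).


I = area * current density, then convert mA → A (÷1000)
I = 5936 * 35 / 1000 = 207.76 A

207.76 A


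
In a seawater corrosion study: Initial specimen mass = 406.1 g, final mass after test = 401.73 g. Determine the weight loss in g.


Weight loss = initial − final
WL = 406.1 − 401.73 = 4.37 g

4.37 g


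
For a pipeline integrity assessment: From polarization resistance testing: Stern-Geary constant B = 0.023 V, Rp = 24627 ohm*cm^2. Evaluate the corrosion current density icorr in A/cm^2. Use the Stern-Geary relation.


Apply the Stern-Geary relation: icorr = B / Rp
icorr = 0.023 / 24627 = 9.339×10^-7 A/cm^2

9.339×10^-7 A/cm^2


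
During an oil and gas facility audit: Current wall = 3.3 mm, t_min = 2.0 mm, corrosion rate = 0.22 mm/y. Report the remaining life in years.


Apply the remaining-life relation: RL = (t_current − t_min) / CR
RL = (3.3 − 2.0) / 0.22 = 1.3 / 0.22 = 5.9 years

5.9 years


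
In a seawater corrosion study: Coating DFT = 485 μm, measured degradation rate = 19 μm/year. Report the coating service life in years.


Service life = thickness / degradation rate
Life = 485 / 19 = 25.5 years

25.5 years


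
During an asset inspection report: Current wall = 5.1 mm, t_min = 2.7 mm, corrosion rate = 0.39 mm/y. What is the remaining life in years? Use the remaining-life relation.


Apply the remaining-life relation: RL = (t_current − t_min) / CR
RL = (5.1 − 2.7) / 0.39 = 2.4 / 0.39 = 6.2 years

6.2 years


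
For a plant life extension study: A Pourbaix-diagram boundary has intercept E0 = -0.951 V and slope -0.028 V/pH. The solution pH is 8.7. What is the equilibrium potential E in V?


Apply the Pourbaix line equation: E = E0 + slope*pH
E = -0.951 + (-0.028)*8.7 = -0.951 + (-0.2436) = -1.1946 V
Rounded to 3 decimal places: E = -1.195 V

-1.195 V


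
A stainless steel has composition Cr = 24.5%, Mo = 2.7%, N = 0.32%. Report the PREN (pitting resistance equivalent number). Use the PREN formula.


Apply the PREN formula: PREN = Cr + 3.3*Mo + 16*N
PREN = 24.5 + 3.3*2.7 + 16*0.32
PREN = 24.5 + 8.91 + 5.12 = 38.53

38.53


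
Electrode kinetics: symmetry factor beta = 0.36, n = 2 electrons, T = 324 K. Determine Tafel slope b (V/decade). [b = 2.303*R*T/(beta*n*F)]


Apply the Tafel slope relation: b = 2.303*R*T/(beta*n*F)
Numerator: 2.303 * 8.314 * 324 = 6203.67
Denominator: 0.36 * 2 * 96485 = 69469.2
b = 6203.67 / 69469.2 = 0.0893 V/decade

0.0893 V/decade


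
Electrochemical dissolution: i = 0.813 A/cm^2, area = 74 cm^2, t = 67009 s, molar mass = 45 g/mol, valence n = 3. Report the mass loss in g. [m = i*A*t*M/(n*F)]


Apply Faraday's law: m = i*A*t*M / (n*F)
Total charge passed Q = i*A*t = 0.813*74*67009 = 4031395.458 C
m = Q*M/(n*F) = 4031395.458*45/(3*96485) = 626.739 g

626.739 g


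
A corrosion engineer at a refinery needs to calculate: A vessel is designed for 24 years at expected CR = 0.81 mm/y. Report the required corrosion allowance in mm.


Corrosion allowance = CR × design life
CA = 0.81 * 24 = 19.44 mm

19.44 mm


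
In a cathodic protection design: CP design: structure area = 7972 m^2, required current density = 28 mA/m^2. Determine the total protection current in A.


I = area * current density, then convert mA → A (÷1000)
I = 7972 * 28 / 1000 = 223.22 A

223.22 A


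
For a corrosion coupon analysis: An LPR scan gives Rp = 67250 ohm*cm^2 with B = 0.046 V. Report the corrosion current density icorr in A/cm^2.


Apply the Stern-Geary relation: icorr = B / Rp
icorr = 0.046 / 67250 = 6.84×10^-7 A/cm^2

6.84×10^-7 A/cm^2


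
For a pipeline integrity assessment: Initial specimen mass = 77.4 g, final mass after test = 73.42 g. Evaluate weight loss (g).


Weight loss = initial − final
WL = 77.4 − 73.42 = 3.98 g

3.98 g


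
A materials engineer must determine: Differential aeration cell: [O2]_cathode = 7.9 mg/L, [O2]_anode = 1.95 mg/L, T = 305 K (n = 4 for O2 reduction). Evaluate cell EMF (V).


Apply the Nernst concentration-cell relation: E = (RT/nF)*ln(C_cathode/C_anode)
RT/nF = 8.314*305/(4*96485) = 0.00657037 V
ln(7.9/1.95) = 1.39903
E = 0.00657037 * 1.39903 = 0.00919 V

0.00919 V


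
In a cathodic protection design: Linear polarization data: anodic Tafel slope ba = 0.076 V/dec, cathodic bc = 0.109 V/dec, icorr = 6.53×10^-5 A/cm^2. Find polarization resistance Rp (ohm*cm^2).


Apply the Stern-Geary equation: Rp = ba*bc / (2.303*icorr*(ba+bc))
ba*bc = 0.076*0.109 = 0.008284
ba+bc = 0.185; 2.303*icorr*(ba+bc) = 2.303*6.53×10^-5*0.185 = 2.7821391×10^-5
Rp = 0.008284 / 2.7821391×10^-5 = 297.76 ohm*cm^2

297.76 ohm*cm^2


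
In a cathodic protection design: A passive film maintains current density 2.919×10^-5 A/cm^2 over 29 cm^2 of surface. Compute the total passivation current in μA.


I = i_pass * A, then convert A → μA (×10^6)
I = 2.919×10^-5 * 29 * 10^6 = 846.51 μA

846.51 μA


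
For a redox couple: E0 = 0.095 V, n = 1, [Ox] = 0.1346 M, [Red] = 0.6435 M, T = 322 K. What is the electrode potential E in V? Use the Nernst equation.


Apply the Nernst equation: E = E0 + (RT/nF)*ln([Ox]/[Red])
Step 1: RT/nF = 8.314*322/(1*96485) = 0.02774636 V
Step 2: [Ox]/[Red] = 0.1346/0.6435 = 0.209169
Step 3: ln(0.209169) = -1.564613
Step 4: correction = 0.02774636 * -1.564613 = -0.0434 V
E = 0.095 + -0.0434 = 0.0516 V

0.0516 V


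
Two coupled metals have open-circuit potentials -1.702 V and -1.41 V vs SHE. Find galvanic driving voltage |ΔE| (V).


Driving voltage is the absolute potential difference.
|ΔE| = |-1.702 − (-1.41)| = 0.292 V

0.292 V


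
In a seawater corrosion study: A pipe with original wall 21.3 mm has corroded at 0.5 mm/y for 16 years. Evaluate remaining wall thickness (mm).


Remaining wall = original − CR × time
t = 21.3 − 0.5*16 = 21.3 − 8.0 = 13.3 mm

13.3 mm


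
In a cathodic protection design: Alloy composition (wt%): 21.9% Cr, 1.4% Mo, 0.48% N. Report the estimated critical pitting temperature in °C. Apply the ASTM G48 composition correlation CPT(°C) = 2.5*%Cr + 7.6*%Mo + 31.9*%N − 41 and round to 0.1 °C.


Apply the ASTM G48 empirical CPT estimate: CPT(°C) = 2.5*%Cr + 7.6*%Mo + 31.9*%N − 41
2.5*21.9 = 54.75; 7.6*1.4 = 10.64; 31.9*0.48 = 15.312
CPT = 54.75 + 10.64 + 15.312 − 41 = 39.702 °C
Rounded to 0.1 °C: CPT ≈ 39.7 °C

39.7 °C


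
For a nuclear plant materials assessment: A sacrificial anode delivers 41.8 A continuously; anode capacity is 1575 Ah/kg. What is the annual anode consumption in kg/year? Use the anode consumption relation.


Annual consumption = current * hours per year / capacity
Rate = 41.8 * 8760 / 1575 = 232.5 kg/year

232.5 kg/year


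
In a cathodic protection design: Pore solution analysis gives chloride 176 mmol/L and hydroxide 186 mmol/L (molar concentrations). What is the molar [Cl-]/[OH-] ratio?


Threshold parameter = [Cl-] / [OH-] (molar basis; both in mmol/L, so units cancel)
Ratio = 176 / 186 = 0.95

0.95


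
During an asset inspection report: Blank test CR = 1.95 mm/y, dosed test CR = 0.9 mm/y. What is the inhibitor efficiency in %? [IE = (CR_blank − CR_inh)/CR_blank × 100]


Apply the inhibitor-efficiency definition: IE = (CR_blank − CR_inh)/CR_blank × 100
IE = (1.95 − 0.9) / 1.95 × 100
IE = 1.05 / 1.95 × 100 = 53.8 %

53.8 %


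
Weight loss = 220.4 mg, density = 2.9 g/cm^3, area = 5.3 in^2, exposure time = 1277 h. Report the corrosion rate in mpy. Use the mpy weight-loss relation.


Apply the mpy weight-loss relation: CR = 534 * W / (D * A * T)
Numerator: 534 * 220.4 = 117693.6
Denominator: 2.9 * 5.3 * 1277 = 19627.49
CR = 117693.6 / 19627.49 = 5.996 mpy

5.996 mpy


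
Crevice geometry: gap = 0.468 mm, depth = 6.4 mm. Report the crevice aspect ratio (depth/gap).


Aspect ratio = depth / gap
Ratio = 6.4 / 0.468 = 13.7

13.7


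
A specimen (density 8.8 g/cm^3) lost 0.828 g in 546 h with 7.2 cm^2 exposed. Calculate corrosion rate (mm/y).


Apply the mm/y weight-loss relation: CR = 87600 * W / (D * A * T)
Numerator: 87600 * 0.828 = 72532.8
Denominator: 8.8 * 7.2 * 546 = 34594.56
CR = 72532.8 / 34594.56 = 2.09665 mm/y

2.09665 mm/y


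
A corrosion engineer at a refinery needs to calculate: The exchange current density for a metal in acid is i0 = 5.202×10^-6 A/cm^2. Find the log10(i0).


i0 = 5.202×10^-6 A/cm^2
log10(i0) = -5.284

-5.284


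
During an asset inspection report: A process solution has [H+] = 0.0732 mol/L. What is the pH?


pH = −log10[H+]
pH = −log10(0.0732) = 1.14

1.14


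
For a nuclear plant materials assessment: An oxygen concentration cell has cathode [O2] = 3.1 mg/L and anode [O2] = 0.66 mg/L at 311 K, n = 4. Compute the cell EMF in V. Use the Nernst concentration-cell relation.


Apply the Nernst concentration-cell relation: E = (RT/nF)*ln(C_cathode/C_anode)
RT/nF = 8.314*311/(4*96485) = 0.00669963 V
ln(3.1/0.66) = 1.54692
E = 0.00669963 * 1.54692 = 0.01036 V

0.01036 V


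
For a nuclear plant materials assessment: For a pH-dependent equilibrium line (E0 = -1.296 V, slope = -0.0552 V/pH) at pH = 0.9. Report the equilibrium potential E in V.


Apply the Pourbaix line equation: E = E0 + slope*pH
E = -1.296 + (-0.0552)*0.9 = -1.296 + (-0.04968) = -1.34568 V
Rounded to 3 decimal places: E = -1.346 V

-1.346 V


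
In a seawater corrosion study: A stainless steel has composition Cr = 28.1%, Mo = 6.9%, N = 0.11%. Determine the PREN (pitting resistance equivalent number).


Apply the PREN formula: PREN = Cr + 3.3*Mo + 16*N
PREN = 28.1 + 3.3*6.9 + 16*0.11
PREN = 28.1 + 22.77 + 1.76 = 52.63

52.63


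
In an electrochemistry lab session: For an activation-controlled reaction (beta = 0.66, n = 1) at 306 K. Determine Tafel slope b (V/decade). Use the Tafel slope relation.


Apply the Tafel slope relation: b = 2.303*R*T/(beta*n*F)
Numerator: 2.303 * 8.314 * 306 = 5859.03
Denominator: 0.66 * 1 * 96485 = 63680.1
b = 5859.03 / 63680.1 = 0.092 V/decade

0.092 V/decade


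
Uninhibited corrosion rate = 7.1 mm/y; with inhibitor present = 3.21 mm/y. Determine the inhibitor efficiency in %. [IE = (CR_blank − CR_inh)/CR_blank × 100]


Apply the inhibitor-efficiency definition: IE = (CR_blank − CR_inh)/CR_blank × 100
IE = (7.1 − 3.21) / 7.1 × 100
IE = 3.89 / 7.1 × 100 = 54.8 %

54.8 %


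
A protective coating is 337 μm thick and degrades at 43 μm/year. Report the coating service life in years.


Service life = thickness / degradation rate
Life = 337 / 43 = 7.8 years

7.8 years


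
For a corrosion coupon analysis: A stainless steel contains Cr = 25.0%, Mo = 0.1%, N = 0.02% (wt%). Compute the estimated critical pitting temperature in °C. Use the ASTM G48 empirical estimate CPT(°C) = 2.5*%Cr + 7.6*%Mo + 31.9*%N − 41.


Apply the ASTM G48 empirical CPT estimate: CPT(°C) = 2.5*%Cr + 7.6*%Mo + 31.9*%N − 41
2.5*25.0 = 62.5; 7.6*0.1 = 0.76; 31.9*0.02 = 0.638
CPT = 62.5 + 0.76 + 0.638 − 41 = 22.898 °C
Rounded to 0.1 °C: CPT ≈ 22.9 °C

22.9 °C


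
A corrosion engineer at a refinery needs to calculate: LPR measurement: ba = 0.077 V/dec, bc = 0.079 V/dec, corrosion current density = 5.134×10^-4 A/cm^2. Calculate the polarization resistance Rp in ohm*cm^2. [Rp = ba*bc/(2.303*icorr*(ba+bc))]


Apply the Stern-Geary equation: Rp = ba*bc / (2.303*icorr*(ba+bc))
ba*bc = 0.077*0.079 = 0.006083
ba+bc = 0.156; 2.303*icorr*(ba+bc) = 2.303*5.134×10^-4*0.156 = 1.8444819×10^-4
Rp = 0.006083 / 1.8444819×10^-4 = 32.98 ohm*cm^2

32.98 ohm*cm^2


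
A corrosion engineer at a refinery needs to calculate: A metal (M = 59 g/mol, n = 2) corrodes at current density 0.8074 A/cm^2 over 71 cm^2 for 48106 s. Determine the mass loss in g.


Apply Faraday's law: m = i*A*t*M / (n*F)
Total charge passed Q = i*A*t = 0.8074*71*48106 = 2757695.6924 C
m = Q*M/(n*F) = 2757695.6924*59/(2*96485) = 843.15721 g

843.15721 g


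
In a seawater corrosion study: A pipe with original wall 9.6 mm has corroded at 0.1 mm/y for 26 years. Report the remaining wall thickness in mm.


Remaining wall = original − CR × time
t = 9.6 − 0.1*26 = 9.6 − 2.6 = 7.0 mm

7.0 mm


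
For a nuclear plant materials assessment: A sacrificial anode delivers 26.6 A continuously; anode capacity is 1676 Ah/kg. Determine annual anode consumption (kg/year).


Annual consumption = current * hours per year / capacity
Rate = 26.6 * 8760 / 1676 = 139.0 kg/year

139.0 kg/year


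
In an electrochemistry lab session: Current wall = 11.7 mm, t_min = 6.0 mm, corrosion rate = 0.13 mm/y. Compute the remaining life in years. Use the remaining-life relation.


Apply the remaining-life relation: RL = (t_current − t_min) / CR
RL = (11.7 − 6.0) / 0.13 = 5.7 / 0.13 = 43.8 years

43.8 years


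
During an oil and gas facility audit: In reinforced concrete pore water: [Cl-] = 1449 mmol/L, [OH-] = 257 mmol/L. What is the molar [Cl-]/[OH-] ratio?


Threshold parameter = [Cl-] / [OH-] (molar basis; both in mmol/L, so units cancel)
Ratio = 1449 / 257 = 5.64

5.64


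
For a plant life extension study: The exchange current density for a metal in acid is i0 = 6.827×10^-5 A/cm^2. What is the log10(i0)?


i0 = 6.827×10^-5 A/cm^2
log10(i0) = -4.166

-4.166


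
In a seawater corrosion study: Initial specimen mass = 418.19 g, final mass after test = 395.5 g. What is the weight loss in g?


Weight loss = initial − final
WL = 418.19 − 395.5 = 22.69 g

22.69 g


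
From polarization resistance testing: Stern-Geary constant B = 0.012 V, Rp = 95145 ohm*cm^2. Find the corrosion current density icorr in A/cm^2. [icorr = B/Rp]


Apply the Stern-Geary relation: icorr = B / Rp
icorr = 0.012 / 95145 = 1.261×10^-7 A/cm^2

1.261×10^-7 A/cm^2


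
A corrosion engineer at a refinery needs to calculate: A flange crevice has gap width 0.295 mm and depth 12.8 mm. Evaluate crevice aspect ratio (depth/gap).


Aspect ratio = depth / gap
Ratio = 12.8 / 0.295 = 43.4

43.4


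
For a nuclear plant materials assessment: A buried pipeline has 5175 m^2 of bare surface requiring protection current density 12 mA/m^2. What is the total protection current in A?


I = area * current density, then convert mA → A (÷1000)
I = 5175 * 12 / 1000 = 62.1 A

62.1 A


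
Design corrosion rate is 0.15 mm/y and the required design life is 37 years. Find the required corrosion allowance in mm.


Corrosion allowance = CR × design life
CA = 0.15 * 37 = 5.55 mm

5.55 mm


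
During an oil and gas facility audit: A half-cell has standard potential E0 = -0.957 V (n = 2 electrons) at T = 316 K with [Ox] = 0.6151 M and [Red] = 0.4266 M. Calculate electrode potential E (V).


Apply the Nernst equation: E = E0 + (RT/nF)*ln([Ox]/[Red])
Step 1: RT/nF = 8.314*316/(2*96485) = 0.01361468 V
Step 2: [Ox]/[Red] = 0.6151/0.4266 = 1.441866
Step 3: ln(1.441866) = 0.365938
Step 4: correction = 0.01361468 * 0.365938 = 0.005 V
E = -0.957 + 0.005 = -0.952 V

-0.952 V


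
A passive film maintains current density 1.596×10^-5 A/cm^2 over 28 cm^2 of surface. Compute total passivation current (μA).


I = i_pass * A, then convert A → μA (×10^6)
I = 1.596×10^-5 * 28 * 10^6 = 446.88 μA

446.88 μA


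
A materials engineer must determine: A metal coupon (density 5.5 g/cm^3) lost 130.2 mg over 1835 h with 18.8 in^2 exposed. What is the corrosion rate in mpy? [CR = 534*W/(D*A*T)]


Apply the mpy weight-loss relation: CR = 534 * W / (D * A * T)
Numerator: 534 * 130.2 = 69526.8
Denominator: 5.5 * 18.8 * 1835 = 189739.0
CR = 69526.8 / 189739.0 = 0.366 mpy

0.366 mpy


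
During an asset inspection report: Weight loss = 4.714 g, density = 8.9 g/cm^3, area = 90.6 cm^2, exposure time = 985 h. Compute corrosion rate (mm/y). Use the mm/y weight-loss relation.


Apply the mm/y weight-loss relation: CR = 87600 * W / (D * A * T)
Numerator: 87600 * 4.714 = 412946.4
Denominator: 8.9 * 90.6 * 985 = 794244.9
CR = 412946.4 / 794244.9 = 0.519923 mm/y

0.519923 mm/y


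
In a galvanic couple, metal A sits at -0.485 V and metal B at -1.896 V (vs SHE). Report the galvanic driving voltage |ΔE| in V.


Driving voltage is the absolute potential difference.
|ΔE| = |-0.485 − (-1.896)| = 1.411 V

1.411 V


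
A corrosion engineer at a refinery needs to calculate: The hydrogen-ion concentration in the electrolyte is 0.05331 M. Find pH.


pH = −log10[H+]
pH = −log10(0.05331) = 1.27

1.27


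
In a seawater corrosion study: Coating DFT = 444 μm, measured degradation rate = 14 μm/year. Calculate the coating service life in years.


Service life = thickness / degradation rate
Life = 444 / 14 = 31.7 years

31.7 years


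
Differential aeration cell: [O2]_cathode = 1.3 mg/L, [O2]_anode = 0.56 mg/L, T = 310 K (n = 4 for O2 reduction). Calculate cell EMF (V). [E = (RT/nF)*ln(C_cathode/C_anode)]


Apply the Nernst concentration-cell relation: E = (RT/nF)*ln(C_cathode/C_anode)
RT/nF = 8.314*310/(4*96485) = 0.00667808 V
ln(1.3/0.56) = 0.84218
E = 0.00667808 * 0.84218 = 0.00562 V

0.00562 V


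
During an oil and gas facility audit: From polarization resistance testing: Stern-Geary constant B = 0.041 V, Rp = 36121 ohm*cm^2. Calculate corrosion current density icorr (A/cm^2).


Apply the Stern-Geary relation: icorr = B / Rp
icorr = 0.041 / 36121 = 1.135×10^-6 A/cm^2

1.135×10^-6 A/cm^2


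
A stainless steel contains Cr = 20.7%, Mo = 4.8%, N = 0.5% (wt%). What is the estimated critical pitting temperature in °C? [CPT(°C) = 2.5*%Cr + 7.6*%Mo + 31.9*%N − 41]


Apply the ASTM G48 empirical CPT estimate: CPT(°C) = 2.5*%Cr + 7.6*%Mo + 31.9*%N − 41
2.5*20.7 = 51.75; 7.6*4.8 = 36.48; 31.9*0.5 = 15.95
CPT = 51.75 + 36.48 + 15.95 − 41 = 63.18 °C
Rounded to 0.1 °C: CPT ≈ 63.2 °C

63.2 °C


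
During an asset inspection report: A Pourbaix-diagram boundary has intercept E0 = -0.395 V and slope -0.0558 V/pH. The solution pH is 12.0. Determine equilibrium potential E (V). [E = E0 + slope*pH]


Apply the Pourbaix line equation: E = E0 + slope*pH
E = -0.395 + (-0.0558)*12.0 = -0.395 + (-0.6696) = -1.0646 V
Rounded to 3 decimal places: E = -1.065 V

-1.065 V


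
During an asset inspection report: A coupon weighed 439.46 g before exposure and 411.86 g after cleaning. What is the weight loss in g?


Weight loss = initial − final
WL = 439.46 − 411.86 = 27.6 g

27.6 g


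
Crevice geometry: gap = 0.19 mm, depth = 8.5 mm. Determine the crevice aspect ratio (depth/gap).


Aspect ratio = depth / gap
Ratio = 8.5 / 0.19 = 44.7

44.7


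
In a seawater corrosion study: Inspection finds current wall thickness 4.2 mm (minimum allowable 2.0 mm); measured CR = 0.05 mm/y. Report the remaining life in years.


Apply the remaining-life relation: RL = (t_current − t_min) / CR
RL = (4.2 − 2.0) / 0.05 = 2.2 / 0.05 = 44.0 years

44.0 years


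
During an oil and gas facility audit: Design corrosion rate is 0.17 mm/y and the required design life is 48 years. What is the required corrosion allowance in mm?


Corrosion allowance = CR × design life
CA = 0.17 * 48 = 8.16 mm

8.16 mm


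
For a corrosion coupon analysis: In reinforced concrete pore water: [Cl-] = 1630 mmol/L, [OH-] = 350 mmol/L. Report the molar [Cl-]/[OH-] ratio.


Threshold parameter = [Cl-] / [OH-] (molar basis; both in mmol/L, so units cancel)
Ratio = 1630 / 350 = 4.66

4.66


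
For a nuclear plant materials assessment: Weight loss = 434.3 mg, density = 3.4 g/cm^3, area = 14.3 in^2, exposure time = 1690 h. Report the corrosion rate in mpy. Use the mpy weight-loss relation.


Apply the mpy weight-loss relation: CR = 534 * W / (D * A * T)
Numerator: 534 * 434.3 = 231916.2
Denominator: 3.4 * 14.3 * 1690 = 82167.8
CR = 231916.2 / 82167.8 = 2.8225 mpy

2.8225 mpy


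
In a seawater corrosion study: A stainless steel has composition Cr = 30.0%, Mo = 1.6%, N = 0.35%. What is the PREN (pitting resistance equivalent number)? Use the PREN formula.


Apply the PREN formula: PREN = Cr + 3.3*Mo + 16*N
PREN = 30.0 + 3.3*1.6 + 16*0.35
PREN = 30.0 + 5.28 + 5.6 = 40.88

40.88


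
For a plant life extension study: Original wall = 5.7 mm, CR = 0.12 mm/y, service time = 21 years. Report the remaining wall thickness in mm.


Remaining wall = original − CR × time
t = 5.7 − 0.12*21 = 5.7 − 2.52 = 3.18 mm

3.18 mm


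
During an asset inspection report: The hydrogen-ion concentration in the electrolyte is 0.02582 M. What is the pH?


pH = −log10[H+]
pH = −log10(0.02582) = 1.59

1.59


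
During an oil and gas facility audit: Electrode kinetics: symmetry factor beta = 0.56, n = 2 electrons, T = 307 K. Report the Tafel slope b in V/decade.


Apply the Tafel slope relation: b = 2.303*R*T/(beta*n*F)
Numerator: 2.303 * 8.314 * 307 = 5878.17
Denominator: 0.56 * 2 * 96485 = 108063.2
b = 5878.17 / 108063.2 = 0.054 V/decade

0.054 V/decade


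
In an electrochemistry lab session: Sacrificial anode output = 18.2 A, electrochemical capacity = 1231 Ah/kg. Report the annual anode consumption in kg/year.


Annual consumption = current * hours per year / capacity
Rate = 18.2 * 8760 / 1231 = 129.5 kg/year

129.5 kg/year


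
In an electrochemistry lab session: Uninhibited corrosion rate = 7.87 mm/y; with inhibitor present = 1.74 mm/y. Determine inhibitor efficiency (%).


Apply the inhibitor-efficiency definition: IE = (CR_blank − CR_inh)/CR_blank × 100
IE = (7.87 − 1.74) / 7.87 × 100
IE = 6.13 / 7.87 × 100 = 77.9 %

77.9 %


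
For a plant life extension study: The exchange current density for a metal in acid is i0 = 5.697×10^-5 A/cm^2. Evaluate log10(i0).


i0 = 5.697×10^-5 A/cm^2
log10(i0) = -4.244

-4.244


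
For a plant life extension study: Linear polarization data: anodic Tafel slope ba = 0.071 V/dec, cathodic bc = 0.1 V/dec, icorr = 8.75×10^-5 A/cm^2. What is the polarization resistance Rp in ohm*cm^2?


Apply the Stern-Geary equation: Rp = ba*bc / (2.303*icorr*(ba+bc))
ba*bc = 0.071*0.1 = 0.0071
ba+bc = 0.171; 2.303*icorr*(ba+bc) = 2.303*8.75×10^-5*0.171 = 3.4458638×10^-5
Rp = 0.0071 / 3.4458638×10^-5 = 206.04 ohm*cm^2

206.04 ohm*cm^2


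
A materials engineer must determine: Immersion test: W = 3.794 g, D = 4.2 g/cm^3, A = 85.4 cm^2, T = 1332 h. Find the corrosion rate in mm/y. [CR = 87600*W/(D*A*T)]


Apply the mm/y weight-loss relation: CR = 87600 * W / (D * A * T)
Numerator: 87600 * 3.794 = 332354.4
Denominator: 4.2 * 85.4 * 1332 = 477761.76
CR = 332354.4 / 477761.76 = 0.695649 mm/y

0.695649 mm/y


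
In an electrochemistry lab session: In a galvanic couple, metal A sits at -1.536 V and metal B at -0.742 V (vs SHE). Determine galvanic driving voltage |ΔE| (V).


Driving voltage is the absolute potential difference.
|ΔE| = |-1.536 − (-0.742)| = 0.794 V

0.794 V


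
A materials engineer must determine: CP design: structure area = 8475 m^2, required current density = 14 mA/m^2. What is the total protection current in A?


I = area * current density, then convert mA → A (÷1000)
I = 8475 * 14 / 1000 = 118.65 A

118.65 A


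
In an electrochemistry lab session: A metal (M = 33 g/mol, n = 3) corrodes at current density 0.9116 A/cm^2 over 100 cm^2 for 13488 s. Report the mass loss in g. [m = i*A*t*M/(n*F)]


Apply Faraday's law: m = i*A*t*M / (n*F)
Total charge passed Q = i*A*t = 0.9116*100*13488 = 1229566.08 C
m = Q*M/(n*F) = 1229566.08*33/(3*96485) = 140.17958 g

140.17958 g


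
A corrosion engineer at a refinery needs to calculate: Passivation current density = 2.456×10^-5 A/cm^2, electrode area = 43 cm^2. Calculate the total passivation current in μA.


I = i_pass * A, then convert A → μA (×10^6)
I = 2.456×10^-5 * 43 * 10^6 = 1056.08 μA

1056.08 μA


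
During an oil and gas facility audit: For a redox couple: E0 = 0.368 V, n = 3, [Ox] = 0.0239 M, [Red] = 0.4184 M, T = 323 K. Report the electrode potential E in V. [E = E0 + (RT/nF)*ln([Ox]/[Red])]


Apply the Nernst equation: E = E0 + (RT/nF)*ln([Ox]/[Red])
Step 1: RT/nF = 8.314*323/(3*96485) = 0.00927751 V
Step 2: [Ox]/[Red] = 0.0239/0.4184 = 0.057122
Step 3: ln(0.057122) = -2.862566
Step 4: correction = 0.00927751 * -2.862566 = -0.027 V
E = 0.368 + -0.027 = 0.341 V

0.341 V


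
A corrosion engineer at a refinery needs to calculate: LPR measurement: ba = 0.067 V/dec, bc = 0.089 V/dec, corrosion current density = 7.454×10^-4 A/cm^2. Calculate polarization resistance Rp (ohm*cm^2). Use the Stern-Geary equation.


Apply the Stern-Geary equation: Rp = ba*bc / (2.303*icorr*(ba+bc))
ba*bc = 0.067*0.089 = 0.005963
ba+bc = 0.156; 2.303*icorr*(ba+bc) = 2.303*7.454×10^-4*0.156 = 2.6779837×10^-4
Rp = 0.005963 / 2.6779837×10^-4 = 22.3 ohm*cm^2

22.3 ohm*cm^2


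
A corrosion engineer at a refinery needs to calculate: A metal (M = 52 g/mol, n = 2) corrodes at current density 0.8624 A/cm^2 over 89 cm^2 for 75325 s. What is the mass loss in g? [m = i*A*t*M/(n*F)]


Apply Faraday's law: m = i*A*t*M / (n*F)
Total charge passed Q = i*A*t = 0.8624*89*75325 = 5781464.92 C
m = Q*M/(n*F) = 5781464.92*52/(2*96485) = 1557.943 g

1557.943 g


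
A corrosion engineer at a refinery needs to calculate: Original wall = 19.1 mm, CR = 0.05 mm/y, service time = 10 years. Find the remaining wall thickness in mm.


Remaining wall = original − CR × time
t = 19.1 − 0.05*10 = 19.1 − 0.5 = 18.6 mm

18.6 mm


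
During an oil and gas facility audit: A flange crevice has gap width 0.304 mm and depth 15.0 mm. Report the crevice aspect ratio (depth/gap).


Aspect ratio = depth / gap
Ratio = 15.0 / 0.304 = 49.3

49.3


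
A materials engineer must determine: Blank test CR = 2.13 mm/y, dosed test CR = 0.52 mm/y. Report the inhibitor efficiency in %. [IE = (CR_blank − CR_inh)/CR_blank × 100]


Apply the inhibitor-efficiency definition: IE = (CR_blank − CR_inh)/CR_blank × 100
IE = (2.13 − 0.52) / 2.13 × 100
IE = 1.61 / 2.13 × 100 = 75.6 %

75.6 %


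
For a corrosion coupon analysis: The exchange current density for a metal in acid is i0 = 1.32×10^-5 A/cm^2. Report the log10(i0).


i0 = 1.32×10^-5 A/cm^2
log10(i0) = -4.879

-4.879


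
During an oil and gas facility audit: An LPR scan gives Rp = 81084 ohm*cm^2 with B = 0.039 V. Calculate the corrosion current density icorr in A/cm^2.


Apply the Stern-Geary relation: icorr = B / Rp
icorr = 0.039 / 81084 = 4.81×10^-7 A/cm^2

4.81×10^-7 A/cm^2


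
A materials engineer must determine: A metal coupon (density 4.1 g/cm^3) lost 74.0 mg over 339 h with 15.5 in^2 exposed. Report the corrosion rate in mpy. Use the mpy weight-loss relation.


Apply the mpy weight-loss relation: CR = 534 * W / (D * A * T)
Numerator: 534 * 74.0 = 39516.0
Denominator: 4.1 * 15.5 * 339 = 21543.45
CR = 39516.0 / 21543.45 = 1.83425 mpy

1.83425 mpy


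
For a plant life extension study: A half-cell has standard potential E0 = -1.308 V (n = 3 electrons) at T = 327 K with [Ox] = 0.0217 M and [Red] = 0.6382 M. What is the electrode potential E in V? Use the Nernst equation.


Apply the Nernst equation: E = E0 + (RT/nF)*ln([Ox]/[Red])
Step 1: RT/nF = 8.314*327/(3*96485) = 0.0093924 V
Step 2: [Ox]/[Red] = 0.0217/0.6382 = 0.034002
Step 3: ln(0.034002) = -3.381336
Step 4: correction = 0.0093924 * -3.381336 = -0.032 V
E = -1.308 + -0.032 = -1.34 V

-1.34 V


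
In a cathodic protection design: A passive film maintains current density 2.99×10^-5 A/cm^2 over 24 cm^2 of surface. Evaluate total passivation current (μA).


I = i_pass * A, then convert A → μA (×10^6)
I = 2.99×10^-5 * 24 * 10^6 = 717.6 μA

717.6 μA


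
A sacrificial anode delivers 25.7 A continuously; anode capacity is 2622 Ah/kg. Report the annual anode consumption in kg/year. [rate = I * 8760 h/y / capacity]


Annual consumption = current * hours per year / capacity
Rate = 25.7 * 8760 / 2622 = 85.9 kg/year

85.9 kg/year


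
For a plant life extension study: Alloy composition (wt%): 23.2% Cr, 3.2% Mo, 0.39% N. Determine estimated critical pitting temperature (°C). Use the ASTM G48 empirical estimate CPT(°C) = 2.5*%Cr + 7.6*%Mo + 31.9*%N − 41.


Apply the ASTM G48 empirical CPT estimate: CPT(°C) = 2.5*%Cr + 7.6*%Mo + 31.9*%N − 41
2.5*23.2 = 58; 7.6*3.2 = 24.32; 31.9*0.39 = 12.441
CPT = 58 + 24.32 + 12.441 − 41 = 53.761 °C
Rounded to 0.1 °C: CPT ≈ 53.8 °C

53.8 °C


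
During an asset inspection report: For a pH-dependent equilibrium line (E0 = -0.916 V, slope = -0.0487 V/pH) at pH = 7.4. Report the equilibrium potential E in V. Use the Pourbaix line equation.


Apply the Pourbaix line equation: E = E0 + slope*pH
E = -0.916 + (-0.0487)*7.4 = -0.916 + (-0.36038) = -1.27638 V
Rounded to 3 decimal places: E = -1.276 V

-1.276 V


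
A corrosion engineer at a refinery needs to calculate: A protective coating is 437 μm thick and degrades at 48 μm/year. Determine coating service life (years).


Service life = thickness / degradation rate
Life = 437 / 48 = 9.1 years

9.1 years


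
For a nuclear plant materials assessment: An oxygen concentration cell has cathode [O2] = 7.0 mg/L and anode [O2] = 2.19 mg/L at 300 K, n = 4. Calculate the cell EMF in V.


Apply the Nernst concentration-cell relation: E = (RT/nF)*ln(C_cathode/C_anode)
RT/nF = 8.314*300/(4*96485) = 0.00646266 V
ln(7.0/2.19) = 1.16201
E = 0.00646266 * 1.16201 = 0.00751 V

0.00751 V


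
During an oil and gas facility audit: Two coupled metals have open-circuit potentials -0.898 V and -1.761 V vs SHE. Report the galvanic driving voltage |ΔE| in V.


Driving voltage is the absolute potential difference.
|ΔE| = |-0.898 − (-1.761)| = 0.863 V

0.863 V


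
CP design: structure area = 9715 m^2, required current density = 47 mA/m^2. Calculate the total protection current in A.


I = area * current density, then convert mA → A (÷1000)
I = 9715 * 47 / 1000 = 456.61 A

456.61 A


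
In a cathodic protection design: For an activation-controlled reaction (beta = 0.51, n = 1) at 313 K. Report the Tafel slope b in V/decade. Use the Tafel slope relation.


Apply the Tafel slope relation: b = 2.303*R*T/(beta*n*F)
Numerator: 2.303 * 8.314 * 313 = 5993.06
Denominator: 0.51 * 1 * 96485 = 49207.35
b = 5993.06 / 49207.35 = 0.1218 V/decade

0.1218 V/decade


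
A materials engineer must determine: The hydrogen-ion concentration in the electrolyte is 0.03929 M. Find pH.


pH = −log10[H+]
pH = −log10(0.03929) = 1.41

1.41


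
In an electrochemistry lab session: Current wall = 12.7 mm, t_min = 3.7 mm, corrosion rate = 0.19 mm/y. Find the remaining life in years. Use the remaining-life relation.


Apply the remaining-life relation: RL = (t_current − t_min) / CR
RL = (12.7 − 3.7) / 0.19 = 9.0 / 0.19 = 47.4 years

47.4 years


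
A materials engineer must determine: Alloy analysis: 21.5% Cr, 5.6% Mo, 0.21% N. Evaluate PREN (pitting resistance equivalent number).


Apply the PREN formula: PREN = Cr + 3.3*Mo + 16*N
PREN = 21.5 + 3.3*5.6 + 16*0.21
PREN = 21.5 + 18.48 + 3.36 = 43.34

43.34


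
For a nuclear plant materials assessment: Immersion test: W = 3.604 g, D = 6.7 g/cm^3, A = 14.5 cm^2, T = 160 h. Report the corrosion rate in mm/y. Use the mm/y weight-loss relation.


Apply the mm/y weight-loss relation: CR = 87600 * W / (D * A * T)
Numerator: 87600 * 3.604 = 315710.4
Denominator: 6.7 * 14.5 * 160 = 15544.0
CR = 315710.4 / 15544.0 = 20.310757 mm/y

20.310757 mm/y


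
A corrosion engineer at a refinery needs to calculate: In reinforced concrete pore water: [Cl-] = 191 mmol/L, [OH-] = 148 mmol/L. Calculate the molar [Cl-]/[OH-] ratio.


Threshold parameter = [Cl-] / [OH-] (molar basis; both in mmol/L, so units cancel)
Ratio = 191 / 148 = 1.29

1.29


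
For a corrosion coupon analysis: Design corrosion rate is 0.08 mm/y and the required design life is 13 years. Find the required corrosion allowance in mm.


Corrosion allowance = CR × design life
CA = 0.08 * 13 = 1.04 mm

1.04 mm


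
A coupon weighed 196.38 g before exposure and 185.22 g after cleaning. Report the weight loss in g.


Weight loss = initial − final
WL = 196.38 − 185.22 = 11.16 g

11.16 g


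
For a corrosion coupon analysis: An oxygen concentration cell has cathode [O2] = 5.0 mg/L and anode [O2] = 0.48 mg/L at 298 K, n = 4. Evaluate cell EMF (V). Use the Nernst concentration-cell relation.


Apply the Nernst concentration-cell relation: E = (RT/nF)*ln(C_cathode/C_anode)
RT/nF = 8.314*298/(4*96485) = 0.00641958 V
ln(5.0/0.48) = 2.34341
E = 0.00641958 * 2.34341 = 0.01504 V

0.01504 V


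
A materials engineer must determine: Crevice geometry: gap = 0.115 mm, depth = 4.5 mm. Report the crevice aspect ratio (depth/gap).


Aspect ratio = depth / gap
Ratio = 4.5 / 0.115 = 39.1

39.1


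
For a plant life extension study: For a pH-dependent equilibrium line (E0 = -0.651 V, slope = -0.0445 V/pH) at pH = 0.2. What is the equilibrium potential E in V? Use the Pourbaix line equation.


Apply the Pourbaix line equation: E = E0 + slope*pH
E = -0.651 + (-0.0445)*0.2 = -0.651 + (-0.0089) = -0.6599 V
Rounded to 3 decimal places: E = -0.660 V

-0.660 V


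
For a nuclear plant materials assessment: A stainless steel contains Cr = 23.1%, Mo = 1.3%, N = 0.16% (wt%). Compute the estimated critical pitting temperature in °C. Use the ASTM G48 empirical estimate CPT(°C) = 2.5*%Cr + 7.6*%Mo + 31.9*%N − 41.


Apply the ASTM G48 empirical CPT estimate: CPT(°C) = 2.5*%Cr + 7.6*%Mo + 31.9*%N − 41
2.5*23.1 = 57.75; 7.6*1.3 = 9.88; 31.9*0.16 = 5.104
CPT = 57.75 + 9.88 + 5.104 − 41 = 31.734 °C
Rounded to 0.1 °C: CPT ≈ 31.7 °C

31.7 °C


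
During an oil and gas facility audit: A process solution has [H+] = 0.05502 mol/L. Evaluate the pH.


pH = −log10[H+]
pH = −log10(0.05502) = 1.26

1.26


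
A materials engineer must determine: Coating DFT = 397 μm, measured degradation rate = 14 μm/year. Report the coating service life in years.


Service life = thickness / degradation rate
Life = 397 / 14 = 28.4 years

28.4 years


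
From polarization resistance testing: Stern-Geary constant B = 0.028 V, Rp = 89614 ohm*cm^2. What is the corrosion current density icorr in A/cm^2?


Apply the Stern-Geary relation: icorr = B / Rp
icorr = 0.028 / 89614 = 3.125×10^-7 A/cm^2

3.125×10^-7 A/cm^2


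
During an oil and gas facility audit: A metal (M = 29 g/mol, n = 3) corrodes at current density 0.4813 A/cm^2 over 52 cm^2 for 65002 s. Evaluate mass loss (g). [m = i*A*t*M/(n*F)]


Apply Faraday's law: m = i*A*t*M / (n*F)
Total charge passed Q = i*A*t = 0.4813*52*65002 = 1626844.0552 C
m = Q*M/(n*F) = 1626844.0552*29/(3*96485) = 162.991 g

162.991 g
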